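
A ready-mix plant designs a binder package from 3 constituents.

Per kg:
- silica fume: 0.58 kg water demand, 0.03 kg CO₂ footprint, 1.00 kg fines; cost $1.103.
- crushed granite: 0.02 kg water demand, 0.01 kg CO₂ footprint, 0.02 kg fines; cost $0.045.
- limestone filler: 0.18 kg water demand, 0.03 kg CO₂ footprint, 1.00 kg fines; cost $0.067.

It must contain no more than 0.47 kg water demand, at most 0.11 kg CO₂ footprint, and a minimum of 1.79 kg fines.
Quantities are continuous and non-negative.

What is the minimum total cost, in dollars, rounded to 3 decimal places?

Let x1 = kg of silica fume, x2 = kg of crushed granite, x3 = kg of limestone filler.
Minimise 1.103x1 + 0.045x2 + 0.067x3 with:
  0.58x1 + 0.02x2 + 0.18x3 ≤ 0.47   (water demand)
  0.03x1 + 0.01x2 + 0.03x3 ≤ 0.11   (CO₂ footprint)
  1x1 + 0.02x2 + 1x3 ≥ 1.79   (fines)
  x1, x2, x3 ≥ 0.
At the optimum only limestone filler is positive (silica fume, crushed granite = 0). There the fines constraint is tight.
So limestone filler = 1.79 kg.
Objective = 0.067·1.79 = 0.11993.

$0.120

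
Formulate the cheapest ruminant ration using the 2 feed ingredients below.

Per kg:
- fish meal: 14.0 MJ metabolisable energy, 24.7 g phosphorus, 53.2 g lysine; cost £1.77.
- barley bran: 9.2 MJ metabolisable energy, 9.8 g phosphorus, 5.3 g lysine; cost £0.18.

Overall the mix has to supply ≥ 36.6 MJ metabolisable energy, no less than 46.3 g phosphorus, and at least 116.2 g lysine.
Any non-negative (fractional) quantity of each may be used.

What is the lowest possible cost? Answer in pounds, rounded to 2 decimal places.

£3.87

Let x1 = kg of fish meal, x2 = kg of barley bran.
Minimize 1.77x1 + 0.18x2 s.t.:
  14x1 + 9.2x2 ≥ 36.6   (metabolisable energy)
  24.7x1 + 9.8x2 ≥ 46.3   (phosphorus)
  53.2x1 + 5.3x2 ≥ 116.2   (lysine)
  x1, x2 ≥ 0.
Both inputs are positive at the optimum. There the metabolisable energy and lysine constraints are tight.
That vertex is x1 = 2.107, x2 = 0.7714.
Hence cost = 1.77·2.107 + 0.18·0.7714 = £3.8682.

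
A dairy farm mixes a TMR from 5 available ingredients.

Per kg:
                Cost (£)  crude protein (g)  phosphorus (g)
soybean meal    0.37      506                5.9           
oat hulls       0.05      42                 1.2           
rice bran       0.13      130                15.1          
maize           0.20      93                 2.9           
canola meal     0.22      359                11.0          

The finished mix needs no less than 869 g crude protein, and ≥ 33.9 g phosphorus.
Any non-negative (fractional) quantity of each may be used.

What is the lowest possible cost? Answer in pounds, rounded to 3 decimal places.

This is a linear program. Let x1 = kg of soybean meal, x2 = kg of oat hulls, x3 = kg of rice bran, x4 = kg of maize, x5 = kg of canola meal.
min 0.37x1 + 0.05x2 + 0.13x3 + 0.2x4 + 0.22x5 with:
  506x1 + 42x2 + 130x3 + 93x4 + 359x5 ≥ 869   (crude protein)
  5.9x1 + 1.2x2 + 15.1x3 + 2.9x4 + 11x5 ≥ 33.9   (phosphorus)
  x1, x2, x3, x4, x5 ≥ 0.
The minimum-cost mix takes nothing from soybean meal, oat hulls, maize — only rice bran, canola meal. Binding constraints: crude protein and phosphorus.
So rice bran = 0.65426 kg, canola meal = 2.1837 kg.
Objective = 0.13·0.65426 + 0.22·2.1837 = 0.56547.

£0.565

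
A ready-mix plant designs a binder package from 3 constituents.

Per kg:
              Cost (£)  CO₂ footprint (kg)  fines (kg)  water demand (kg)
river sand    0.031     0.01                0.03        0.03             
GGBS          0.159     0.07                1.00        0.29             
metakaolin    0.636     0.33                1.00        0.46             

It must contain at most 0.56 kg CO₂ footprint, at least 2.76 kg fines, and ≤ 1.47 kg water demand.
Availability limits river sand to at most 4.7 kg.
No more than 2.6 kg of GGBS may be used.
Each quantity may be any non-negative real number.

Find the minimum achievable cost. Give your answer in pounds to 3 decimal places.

£0.515

Set it up as a linear program. Let x1 = kg of river sand, x2 = kg of GGBS, x3 = kg of metakaolin.
Minimize 0.031x1 + 0.159x2 + 0.636x3 s.t.:
  0.01x1 + 0.07x2 + 0.33x3 ≤ 0.56   (CO₂ footprint)
  0.03x1 + 1x2 + 1x3 ≥ 2.76   (fines)
  0.03x1 + 0.29x2 + 0.46x3 ≤ 1.47   (water demand)
  x1 ≤ 4.7
  x2 ≤ 2.6
  x1, x2, x3 ≥ 0.
The cheapest feasible vertex uses only GGBS, metakaolin; river sand is not used. There the fines and the GGBS cap constraints are tight.
That vertex is x2 = 2.6, x3 = 0.16.
Hence cost = 0.159·2.6 + 0.636·0.16 = £0.51516.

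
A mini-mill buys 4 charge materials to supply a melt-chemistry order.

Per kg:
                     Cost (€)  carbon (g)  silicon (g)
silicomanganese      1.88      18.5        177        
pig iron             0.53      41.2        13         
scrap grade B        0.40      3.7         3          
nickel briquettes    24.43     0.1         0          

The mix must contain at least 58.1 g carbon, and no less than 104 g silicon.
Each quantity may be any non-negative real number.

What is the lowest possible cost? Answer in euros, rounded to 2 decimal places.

€1.57

Set it up as a linear program. Let x1 = kg of silicomanganese, x2 = kg of pig iron, x3 = kg of scrap grade B, x4 = kg of nickel briquettes.
min 1.88x1 + 0.53x2 + 0.4x3 + 24.43x4 with:
  18.5x1 + 41.2x2 + 3.7x3 + 0.1x4 ≥ 58.1   (carbon)
  177x1 + 13x2 + 3x3 ≥ 104   (silicon)
  x1, x2, x3, x4 ≥ 0.
At the optimum only silicomanganese, pig iron are positive (scrap grade B, nickel briquettes = 0). There the carbon and silicon constraints are tight.
So silicomanganese = 0.5005 kg, pig iron = 1.185 kg.
Objective = 1.88·0.5005 + 0.53·1.185 = 1.5690.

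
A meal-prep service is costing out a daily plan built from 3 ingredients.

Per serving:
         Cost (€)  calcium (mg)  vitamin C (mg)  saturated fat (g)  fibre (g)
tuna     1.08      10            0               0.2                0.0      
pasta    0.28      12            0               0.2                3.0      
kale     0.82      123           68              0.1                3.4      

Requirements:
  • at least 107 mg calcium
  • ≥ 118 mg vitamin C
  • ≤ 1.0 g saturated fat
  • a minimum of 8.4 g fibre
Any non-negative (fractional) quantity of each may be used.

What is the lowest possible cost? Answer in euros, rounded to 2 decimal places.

Let x1 = servings of tuna, x2 = servings of pasta, x3 = servings of kale.
Minimize 1.08x1 + 0.28x2 + 0.82x3 subject to:
  10x1 + 12x2 + 123x3 ≥ 107   (calcium)
  68x3 ≥ 118   (vitamin C)
  0.2x1 + 0.2x2 + 0.1x3 ≤ 1   (saturated fat)
  3x2 + 3.4x3 ≥ 8.4   (fibre)
  x1, x2, x3 ≥ 0.
The minimum-cost mix takes nothing from tuna — only pasta, kale. The vitamin C and fibre requirements are met with equality.
Solving gives x2 = 0.8333, x3 = 1.735.
Objective = 0.28·0.8333 + 0.82·1.735 = 1.6560.

€1.66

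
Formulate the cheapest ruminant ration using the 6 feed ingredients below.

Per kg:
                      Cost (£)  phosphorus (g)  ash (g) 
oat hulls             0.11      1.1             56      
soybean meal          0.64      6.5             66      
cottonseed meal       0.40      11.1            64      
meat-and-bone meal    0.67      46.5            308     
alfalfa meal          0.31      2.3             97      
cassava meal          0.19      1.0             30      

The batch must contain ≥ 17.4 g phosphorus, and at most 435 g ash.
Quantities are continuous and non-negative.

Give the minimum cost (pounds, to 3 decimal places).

£0.251

Let x1 = kg of oat hulls, x2 = kg of soybean meal, x3 = kg of cottonseed meal, x4 = kg of meat-and-bone meal, x5 = kg of alfalfa meal, x6 = kg of cassava meal.
Minimise 0.11x1 + 0.64x2 + 0.4x3 + 0.67x4 + 0.31x5 + 0.19x6 subject to:
  1.1x1 + 6.5x2 + 11.1x3 + 46.5x4 + 2.3x5 + 1x6 ≥ 17.4   (phosphorus)
  56x1 + 66x2 + 64x3 + 308x4 + 97x5 + 30x6 ≤ 435   (ash)
  x1, x2, x3, x4, x5, x6 ≥ 0.
The optimal basis is {meat-and-bone meal}; oat hulls, soybean meal, cottonseed meal, alfalfa meal, cassava meal drop out. Binding constraint: phosphorus.
So meat-and-bone meal = 0.3742 kg.
Hence cost = 0.67·0.3742 = £0.25071.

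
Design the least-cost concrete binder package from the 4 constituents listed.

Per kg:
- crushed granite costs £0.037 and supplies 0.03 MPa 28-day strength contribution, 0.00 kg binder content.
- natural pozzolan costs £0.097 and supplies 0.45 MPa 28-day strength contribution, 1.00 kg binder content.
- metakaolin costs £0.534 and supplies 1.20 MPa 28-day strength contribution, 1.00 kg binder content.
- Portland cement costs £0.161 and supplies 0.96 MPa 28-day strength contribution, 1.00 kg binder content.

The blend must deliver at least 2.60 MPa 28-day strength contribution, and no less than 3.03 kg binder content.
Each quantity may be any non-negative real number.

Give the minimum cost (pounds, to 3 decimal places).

£0.449

Let x1 = kg of crushed granite, x2 = kg of natural pozzolan, x3 = kg of metakaolin, x4 = kg of Portland cement.
Minimize 0.037x1 + 0.097x2 + 0.534x3 + 0.161x4 s.t.:
  0.03x1 + 0.45x2 + 1.2x3 + 0.96x4 ≥ 2.6   (28-day strength contribution)
  1x2 + 1x3 + 1x4 ≥ 3.03   (binder content)
  x1, x2, x3, x4 ≥ 0.
The minimum-cost mix takes nothing from crushed granite, metakaolin — only natural pozzolan, Portland cement. Binding constraints: 28-day strength contribution and binder content.
Optimal quantities: natural pozzolan = 0.6055 kg, Portland cement = 2.425 kg.
Objective = 0.097·0.6055 + 0.161·2.425 = 0.44916.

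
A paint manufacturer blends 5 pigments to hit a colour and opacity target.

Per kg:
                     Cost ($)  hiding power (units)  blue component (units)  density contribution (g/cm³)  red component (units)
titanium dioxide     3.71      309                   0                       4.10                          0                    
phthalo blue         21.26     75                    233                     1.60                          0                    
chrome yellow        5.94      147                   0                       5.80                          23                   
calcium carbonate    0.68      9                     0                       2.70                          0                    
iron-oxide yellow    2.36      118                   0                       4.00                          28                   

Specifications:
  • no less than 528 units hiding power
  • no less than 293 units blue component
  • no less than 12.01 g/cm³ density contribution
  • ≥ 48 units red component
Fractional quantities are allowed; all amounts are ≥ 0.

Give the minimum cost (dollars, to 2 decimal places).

Let x1 = kg of titanium dioxide, x2 = kg of phthalo blue, x3 = kg of chrome yellow, x4 = kg of calcium carbonate, x5 = kg of iron-oxide yellow.
Minimize 3.71x1 + 21.26x2 + 5.94x3 + 0.68x4 + 2.36x5 s.t.:
  309x1 + 75x2 + 147x3 + 9x4 + 118x5 ≥ 528   (hiding power)
  233x2 ≥ 293   (blue component)
  4.1x1 + 1.6x2 + 5.8x3 + 2.7x4 + 4x5 ≥ 12.01   (density contribution)
  23x3 + 28x5 ≥ 48   (red component)
  x1, x2, x3, x4, x5 ≥ 0.
The cheapest feasible vertex uses only titanium dioxide, phthalo blue, calcium carbonate, iron-oxide yellow; chrome yellow is not used. There the hiding power, blue component, density contribution, red component constraints are tight.
That vertex is x1 = 0.74808, x2 = 1.2575, x4 = 0.027308, x5 = 1.7143.
Cost = 3.71·0.74808 + 21.26·1.2575 + 0.68·0.027308 + 2.36·1.7143 = 33.5741.

$33.57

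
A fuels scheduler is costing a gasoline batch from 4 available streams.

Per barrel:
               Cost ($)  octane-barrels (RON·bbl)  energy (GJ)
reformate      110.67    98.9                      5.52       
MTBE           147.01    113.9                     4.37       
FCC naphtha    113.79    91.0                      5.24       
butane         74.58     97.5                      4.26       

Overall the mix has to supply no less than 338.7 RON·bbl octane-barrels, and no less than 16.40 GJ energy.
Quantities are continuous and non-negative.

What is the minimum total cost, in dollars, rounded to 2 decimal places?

$287.12

This is a linear program. Let x1 = barrels of reformate, x2 = barrels of MTBE, x3 = barrels of FCC naphtha, x4 = barrels of butane.
Minimize 110.67x1 + 147.01x2 + 113.79x3 + 74.58x4 s.t.:
  98.9x1 + 113.9x2 + 91x3 + 97.5x4 ≥ 338.7   (octane-barrels)
  5.52x1 + 4.37x2 + 5.24x3 + 4.26x4 ≥ 16.4   (energy)
  x1, x2, x3, x4 ≥ 0.
The minimum-cost mix takes nothing from reformate, MTBE, FCC naphtha — only butane. Binding constraint: energy.
Optimal quantities: butane = 3.8498 barrels.
Hence cost = 74.58·3.8498 = $287.1181.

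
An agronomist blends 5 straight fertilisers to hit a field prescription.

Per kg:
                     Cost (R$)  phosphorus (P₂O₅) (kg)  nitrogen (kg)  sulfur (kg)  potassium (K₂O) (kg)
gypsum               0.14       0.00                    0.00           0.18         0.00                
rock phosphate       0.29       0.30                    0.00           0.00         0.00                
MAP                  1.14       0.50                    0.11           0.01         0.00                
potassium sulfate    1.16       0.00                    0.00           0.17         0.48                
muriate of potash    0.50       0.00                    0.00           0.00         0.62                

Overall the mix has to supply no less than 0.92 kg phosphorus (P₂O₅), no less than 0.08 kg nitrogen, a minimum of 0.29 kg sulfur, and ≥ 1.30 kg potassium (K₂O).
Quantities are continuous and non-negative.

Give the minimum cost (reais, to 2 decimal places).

R$2.64

Treat it as an LP. Let x1 = kg of gypsum, x2 = kg of rock phosphate, x3 = kg of MAP, x4 = kg of potassium sulfate, x5 = kg of muriate of potash.
min 0.14x1 + 0.29x2 + 1.14x3 + 1.16x4 + 0.5x5 with:
  0.3x2 + 0.5x3 ≥ 0.92   (phosphorus (P₂O₅))
  0.11x3 ≥ 0.08   (nitrogen)
  0.18x1 + 0.01x3 + 0.17x4 ≥ 0.29   (sulfur)
  0.48x4 + 0.62x5 ≥ 1.3   (potassium (K₂O))
  x1, x2, x3, x4, x5 ≥ 0.
The optimal basis is {gypsum, rock phosphate, MAP, muriate of potash}; potassium sulfate drops out. There the phosphorus (P₂O₅), nitrogen, sulfur, potassium (K₂O) constraints are tight.
Solving gives x1 = 1.571, x2 = 1.855, x3 = 0.7273, x5 = 2.097.
Cost = 0.14·1.571 + 0.29·1.855 + 1.14·0.7273 + 0.5·2.097 = 2.6355.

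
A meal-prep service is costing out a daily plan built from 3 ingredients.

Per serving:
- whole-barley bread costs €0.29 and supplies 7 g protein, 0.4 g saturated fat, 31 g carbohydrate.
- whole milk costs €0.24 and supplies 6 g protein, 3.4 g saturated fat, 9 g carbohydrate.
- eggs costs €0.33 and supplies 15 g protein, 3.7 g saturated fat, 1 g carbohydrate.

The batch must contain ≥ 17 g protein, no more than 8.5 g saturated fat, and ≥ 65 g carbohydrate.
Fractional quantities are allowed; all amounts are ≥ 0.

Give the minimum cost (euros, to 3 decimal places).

Let x1 = servings of whole-barley bread, x2 = servings of whole milk, x3 = servings of eggs.
min 0.29x1 + 0.24x2 + 0.33x3 s.t.:
  7x1 + 6x2 + 15x3 ≥ 17   (protein)
  0.4x1 + 3.4x2 + 3.7x3 ≤ 8.5   (saturated fat)
  31x1 + 9x2 + 1x3 ≥ 65   (carbohydrate)
  x1, x2, x3 ≥ 0.
At the optimum only whole-barley bread, eggs are positive (whole milk = 0). The protein and carbohydrate requirements are met with equality.
Solving gives x1 = 2.0917, x3 = 0.15721.
Hence cost = 0.29·2.0917 + 0.33·0.15721 = €0.65847.

€0.658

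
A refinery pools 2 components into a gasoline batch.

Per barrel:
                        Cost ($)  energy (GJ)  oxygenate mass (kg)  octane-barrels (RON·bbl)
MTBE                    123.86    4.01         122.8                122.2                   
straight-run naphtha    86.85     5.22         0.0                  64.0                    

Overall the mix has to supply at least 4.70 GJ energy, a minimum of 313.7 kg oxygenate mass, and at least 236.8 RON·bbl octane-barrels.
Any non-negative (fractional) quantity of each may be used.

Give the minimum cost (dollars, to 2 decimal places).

This is a linear program. Let x1 = barrels of MTBE, x2 = barrels of straight-run naphtha.
min 123.86x1 + 86.85x2 subject to:
  4.01x1 + 5.22x2 ≥ 4.7   (energy)
  122.8x1 ≥ 313.7   (oxygenate mass)
  122.2x1 + 64x2 ≥ 236.8   (octane-barrels)
  x1, x2 ≥ 0.
The cheapest feasible vertex uses only MTBE; straight-run naphtha is not used. The oxygenate mass requirement is met with equality.
So MTBE = 2.5546 barrels.
Cost = 123.86·2.5546 = 316.4128.

$316.41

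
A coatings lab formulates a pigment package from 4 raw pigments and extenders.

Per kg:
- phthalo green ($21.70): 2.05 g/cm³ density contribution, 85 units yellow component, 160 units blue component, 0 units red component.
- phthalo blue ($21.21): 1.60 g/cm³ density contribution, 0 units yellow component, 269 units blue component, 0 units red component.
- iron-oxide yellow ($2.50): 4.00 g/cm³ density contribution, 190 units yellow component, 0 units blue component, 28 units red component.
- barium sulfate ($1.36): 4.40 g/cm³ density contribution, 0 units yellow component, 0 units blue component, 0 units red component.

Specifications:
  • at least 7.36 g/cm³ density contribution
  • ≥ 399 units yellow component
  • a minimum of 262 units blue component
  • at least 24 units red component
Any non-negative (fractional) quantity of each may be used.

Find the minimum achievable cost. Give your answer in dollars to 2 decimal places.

Set it up as a linear program. Let x1 = kg of phthalo green, x2 = kg of phthalo blue, x3 = kg of iron-oxide yellow, x4 = kg of barium sulfate.
Minimise 21.7x1 + 21.21x2 + 2.5x3 + 1.36x4 with:
  2.05x1 + 1.6x2 + 4x3 + 4.4x4 ≥ 7.36   (density contribution)
  85x1 + 190x3 ≥ 399   (yellow component)
  160x1 + 269x2 ≥ 262   (blue component)
  28x3 ≥ 24   (red component)
  x1, x2, x3, x4 ≥ 0.
At the optimum only phthalo blue, iron-oxide yellow are positive (phthalo green, barium sulfate = 0). The yellow component and blue component requirements are met with equality.
Optimal quantities: phthalo blue = 0.974 kg, iron-oxide yellow = 2.1 kg.
Total cost: 21.21·0.974 + 2.5·2.1 = 25.9085.

$25.91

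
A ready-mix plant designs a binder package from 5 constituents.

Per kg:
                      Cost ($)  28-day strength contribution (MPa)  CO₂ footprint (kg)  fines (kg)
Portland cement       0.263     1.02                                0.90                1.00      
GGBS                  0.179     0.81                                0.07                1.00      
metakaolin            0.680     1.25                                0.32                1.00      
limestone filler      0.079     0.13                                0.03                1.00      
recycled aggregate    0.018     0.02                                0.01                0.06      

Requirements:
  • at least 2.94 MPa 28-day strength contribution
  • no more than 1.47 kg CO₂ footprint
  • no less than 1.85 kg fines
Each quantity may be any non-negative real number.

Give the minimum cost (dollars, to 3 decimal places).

Let x1 = kg of Portland cement, x2 = kg of GGBS, x3 = kg of metakaolin, x4 = kg of limestone filler, x5 = kg of recycled aggregate.
min 0.263x1 + 0.179x2 + 0.68x3 + 0.079x4 + 0.018x5 s.t.:
  1.02x1 + 0.81x2 + 1.25x3 + 0.13x4 + 0.02x5 ≥ 2.94   (28-day strength contribution)
  0.9x1 + 0.07x2 + 0.32x3 + 0.03x4 + 0.01x5 ≤ 1.47   (CO₂ footprint)
  1x1 + 1x2 + 1x3 + 1x4 + 0.06x5 ≥ 1.85   (fines)
  x1, x2, x3, x4, x5 ≥ 0.
The cheapest feasible vertex uses only GGBS; Portland cement, metakaolin, limestone filler, recycled aggregate are not used. Binding constraint: 28-day strength contribution.
That vertex is x2 = 3.63.
Objective = 0.179·3.63 = 0.64977.

$0.650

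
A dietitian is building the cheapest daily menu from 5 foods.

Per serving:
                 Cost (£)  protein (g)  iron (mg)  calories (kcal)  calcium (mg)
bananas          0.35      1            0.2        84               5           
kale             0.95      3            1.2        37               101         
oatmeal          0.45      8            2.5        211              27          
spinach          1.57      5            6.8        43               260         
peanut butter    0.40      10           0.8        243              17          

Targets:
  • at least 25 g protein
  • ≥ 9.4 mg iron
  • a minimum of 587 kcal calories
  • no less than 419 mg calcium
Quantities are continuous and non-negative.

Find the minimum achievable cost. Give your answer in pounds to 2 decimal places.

This is a linear program. Let x1 = servings of bananas, x2 = servings of kale, x3 = servings of oatmeal, x4 = servings of spinach, x5 = servings of peanut butter.
Minimize 0.35x1 + 0.95x2 + 0.45x3 + 1.57x4 + 0.4x5 subject to:
  1x1 + 3x2 + 8x3 + 5x4 + 10x5 ≥ 25   (protein)
  0.2x1 + 1.2x2 + 2.5x3 + 6.8x4 + 0.8x5 ≥ 9.4   (iron)
  84x1 + 37x2 + 211x3 + 43x4 + 243x5 ≥ 587   (calories)
  5x1 + 101x2 + 27x3 + 260x4 + 17x5 ≥ 419   (calcium)
  x1, x2, x3, x4, x5 ≥ 0.
The minimum-cost mix takes nothing from bananas, kale, oatmeal — only spinach, peanut butter. There the calories and calcium constraints are tight.
Optimal quantities: spinach = 1.471 servings, peanut butter = 2.155 servings.
Hence cost = 1.57·1.471 + 0.4·2.155 = £3.1715.

£3.17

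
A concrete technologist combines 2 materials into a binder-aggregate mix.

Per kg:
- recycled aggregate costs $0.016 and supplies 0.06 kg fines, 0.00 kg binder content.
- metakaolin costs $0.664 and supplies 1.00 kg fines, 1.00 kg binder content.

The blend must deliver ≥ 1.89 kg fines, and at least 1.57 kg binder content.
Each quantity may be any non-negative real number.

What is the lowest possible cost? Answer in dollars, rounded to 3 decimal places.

This is a linear program. Let x1 = kg of recycled aggregate, x2 = kg of metakaolin.
min 0.016x1 + 0.664x2 s.t.:
  0.06x1 + 1x2 ≥ 1.89   (fines)
  1x2 ≥ 1.57   (binder content)
  x1, x2 ≥ 0.
Both inputs are positive at the optimum. There the fines and binder content constraints are tight.
So recycled aggregate = 5.333 kg, metakaolin = 1.57 kg.
Total cost: 0.016·5.333 + 0.664·1.57 = 1.12781.

$1.128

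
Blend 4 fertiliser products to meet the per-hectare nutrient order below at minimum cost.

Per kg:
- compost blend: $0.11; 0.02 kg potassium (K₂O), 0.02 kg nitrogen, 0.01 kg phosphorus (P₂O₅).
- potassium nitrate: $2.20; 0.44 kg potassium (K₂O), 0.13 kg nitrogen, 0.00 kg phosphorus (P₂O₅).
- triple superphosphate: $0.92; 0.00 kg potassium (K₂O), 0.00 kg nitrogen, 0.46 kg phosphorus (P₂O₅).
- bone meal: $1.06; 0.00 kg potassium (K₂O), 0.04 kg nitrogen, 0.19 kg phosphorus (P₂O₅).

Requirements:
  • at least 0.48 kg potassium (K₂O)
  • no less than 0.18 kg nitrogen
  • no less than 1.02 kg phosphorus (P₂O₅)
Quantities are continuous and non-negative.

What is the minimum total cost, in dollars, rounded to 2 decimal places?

Let x1 = kg of compost blend, x2 = kg of potassium nitrate, x3 = kg of triple superphosphate, x4 = kg of bone meal.
Minimise 0.11x1 + 2.2x2 + 0.92x3 + 1.06x4 with:
  0.02x1 + 0.44x2 ≥ 0.48   (potassium (K₂O))
  0.02x1 + 0.13x2 + 0.04x4 ≥ 0.18   (nitrogen)
  0.01x1 + 0.46x3 + 0.19x4 ≥ 1.02   (phosphorus (P₂O₅))
  x1, x2, x3, x4 ≥ 0.
The cheapest feasible vertex uses only compost blend, triple superphosphate; potassium nitrate, bone meal are not used. There the potassium (K₂O) and phosphorus (P₂O₅) constraints are tight.
Solving gives x1 = 24, x3 = 1.696.
Cost = 0.11·24 + 0.92·1.696 = 4.2003.

$4.20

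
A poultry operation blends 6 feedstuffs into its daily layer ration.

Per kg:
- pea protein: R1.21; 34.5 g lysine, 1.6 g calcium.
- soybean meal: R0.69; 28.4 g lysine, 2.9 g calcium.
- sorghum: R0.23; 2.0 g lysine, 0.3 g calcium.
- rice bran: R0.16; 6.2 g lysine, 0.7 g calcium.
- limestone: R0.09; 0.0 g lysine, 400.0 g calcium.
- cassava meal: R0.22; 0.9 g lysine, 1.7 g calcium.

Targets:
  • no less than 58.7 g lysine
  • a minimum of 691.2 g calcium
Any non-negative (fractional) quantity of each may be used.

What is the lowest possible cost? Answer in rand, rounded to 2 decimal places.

Set it up as a linear program. Let x1 = kg of pea protein, x2 = kg of soybean meal, x3 = kg of sorghum, x4 = kg of rice bran, x5 = kg of limestone, x6 = kg of cassava meal.
Minimise 1.21x1 + 0.69x2 + 0.23x3 + 0.16x4 + 0.09x5 + 0.22x6 subject to:
  34.5x1 + 28.4x2 + 2x3 + 6.2x4 + 0.9x6 ≥ 58.7   (lysine)
  1.6x1 + 2.9x2 + 0.3x3 + 0.7x4 + 400x5 + 1.7x6 ≥ 691.2   (calcium)
  x1, x2, x3, x4, x5, x6 ≥ 0.
At the optimum only soybean meal, limestone are positive (pea protein, sorghum, rice bran, cassava meal = 0). Binding constraints: lysine and calcium.
Optimal quantities: soybean meal = 2.067 kg, limestone = 1.713 kg.
Total cost: 0.69·2.067 + 0.09·1.713 = 1.5804.

R1.58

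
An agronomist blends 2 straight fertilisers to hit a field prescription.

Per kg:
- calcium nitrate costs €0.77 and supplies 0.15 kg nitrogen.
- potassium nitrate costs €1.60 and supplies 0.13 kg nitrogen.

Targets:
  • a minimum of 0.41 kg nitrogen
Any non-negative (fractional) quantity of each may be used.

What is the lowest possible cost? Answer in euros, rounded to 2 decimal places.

Set it up as a linear program. Let x1 = kg of calcium nitrate, x2 = kg of potassium nitrate.
Minimise 0.77x1 + 1.6x2 with:
  0.15x1 + 0.13x2 ≥ 0.41   (nitrogen)
  x1, x2 ≥ 0.
The minimum-cost mix takes nothing from potassium nitrate — only calcium nitrate. There the nitrogen constraint is tight.
That vertex is x1 = 2.733.
Total cost: 0.77·2.733 = 2.1044.

€2.10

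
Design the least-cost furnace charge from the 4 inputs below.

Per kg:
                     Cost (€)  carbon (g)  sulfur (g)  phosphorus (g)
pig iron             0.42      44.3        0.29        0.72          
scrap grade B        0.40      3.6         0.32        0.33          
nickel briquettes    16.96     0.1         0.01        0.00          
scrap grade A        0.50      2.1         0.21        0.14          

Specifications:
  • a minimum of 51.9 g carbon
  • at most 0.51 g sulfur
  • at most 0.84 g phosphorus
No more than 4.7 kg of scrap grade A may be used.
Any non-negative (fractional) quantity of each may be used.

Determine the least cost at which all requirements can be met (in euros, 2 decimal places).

€37.24

This is a linear program. Let x1 = kg of pig iron, x2 = kg of scrap grade B, x3 = kg of nickel briquettes, x4 = kg of scrap grade A.
min 0.42x1 + 0.4x2 + 16.96x3 + 0.5x4 subject to:
  44.3x1 + 3.6x2 + 0.1x3 + 2.1x4 ≥ 51.9   (carbon)
  0.29x1 + 0.32x2 + 0.01x3 + 0.21x4 ≤ 0.51   (sulfur)
  0.72x1 + 0.33x2 + 0.14x4 ≤ 0.84   (phosphorus)
  x4 ≤ 4.7
  x1, x2, x3, x4 ≥ 0.
At the optimum only pig iron, nickel briquettes are positive (scrap grade B, scrap grade A = 0). Binding constraints: carbon and phosphorus.
Optimal quantities: pig iron = 1.167 kg, nickel briquettes = 2.167 kg.
Objective = 0.42·1.167 + 16.96·2.167 = 37.2425.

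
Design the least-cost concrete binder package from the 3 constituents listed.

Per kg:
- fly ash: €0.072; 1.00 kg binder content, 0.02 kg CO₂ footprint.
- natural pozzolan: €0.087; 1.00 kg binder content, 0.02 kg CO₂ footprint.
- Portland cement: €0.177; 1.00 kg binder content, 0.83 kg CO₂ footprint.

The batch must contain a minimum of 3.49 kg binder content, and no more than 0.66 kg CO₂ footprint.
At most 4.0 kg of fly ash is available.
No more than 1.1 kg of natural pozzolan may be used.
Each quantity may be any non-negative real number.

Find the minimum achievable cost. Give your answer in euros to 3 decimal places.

Let x1 = kg of fly ash, x2 = kg of natural pozzolan, x3 = kg of Portland cement.
Minimise 0.072x1 + 0.087x2 + 0.177x3 s.t.:
  1x1 + 1x2 + 1x3 ≥ 3.49   (binder content)
  0.02x1 + 0.02x2 + 0.83x3 ≤ 0.66   (CO₂ footprint)
  x1 ≤ 4
  x2 ≤ 1.1
  x1, x2, x3 ≥ 0.
The optimal basis is {fly ash}; natural pozzolan, Portland cement drop out. There the binder content constraint is tight.
That vertex is x1 = 3.49.
Cost = 0.072·3.49 = 0.25128.

€0.251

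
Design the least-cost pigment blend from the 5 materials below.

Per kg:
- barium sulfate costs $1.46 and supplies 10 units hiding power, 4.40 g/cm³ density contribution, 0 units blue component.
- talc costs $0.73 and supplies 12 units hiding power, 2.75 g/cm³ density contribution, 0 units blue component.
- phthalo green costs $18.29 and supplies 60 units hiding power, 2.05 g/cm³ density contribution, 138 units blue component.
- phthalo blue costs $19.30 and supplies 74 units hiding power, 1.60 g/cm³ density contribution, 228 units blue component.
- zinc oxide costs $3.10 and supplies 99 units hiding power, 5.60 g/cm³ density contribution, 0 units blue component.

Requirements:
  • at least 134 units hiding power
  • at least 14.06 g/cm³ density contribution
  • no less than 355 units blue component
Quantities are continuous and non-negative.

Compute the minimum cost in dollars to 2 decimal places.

Treat it as an LP. Let x1 = kg of barium sulfate, x2 = kg of talc, x3 = kg of phthalo green, x4 = kg of phthalo blue, x5 = kg of zinc oxide.
Minimize 1.46x1 + 0.73x2 + 18.29x3 + 19.3x4 + 3.1x5 with:
  10x1 + 12x2 + 60x3 + 74x4 + 99x5 ≥ 134   (hiding power)
  4.4x1 + 2.75x2 + 2.05x3 + 1.6x4 + 5.6x5 ≥ 14.06   (density contribution)
  138x3 + 228x4 ≥ 355   (blue component)
  x1, x2, x3, x4, x5 ≥ 0.
The cheapest feasible vertex uses only talc, phthalo blue; barium sulfate, phthalo green, zinc oxide are not used. Binding constraints: density contribution and blue component.
So talc = 4.207 kg, phthalo blue = 1.557 kg.
Objective = 0.73·4.207 + 19.3·1.557 = 33.1212.

$33.12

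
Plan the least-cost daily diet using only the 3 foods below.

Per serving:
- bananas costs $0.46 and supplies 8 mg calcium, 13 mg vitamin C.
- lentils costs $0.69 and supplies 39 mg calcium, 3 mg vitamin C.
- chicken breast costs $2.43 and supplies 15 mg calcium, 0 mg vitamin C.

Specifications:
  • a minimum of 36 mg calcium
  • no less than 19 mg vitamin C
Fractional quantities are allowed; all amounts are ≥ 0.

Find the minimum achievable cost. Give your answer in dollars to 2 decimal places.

$1.05

Let x1 = servings of bananas, x2 = servings of lentils, x3 = servings of chicken breast.
Minimize 0.46x1 + 0.69x2 + 2.43x3 subject to:
  8x1 + 39x2 + 15x3 ≥ 36   (calcium)
  13x1 + 3x2 ≥ 19   (vitamin C)
  x1, x2, x3 ≥ 0.
The optimal basis is {bananas, lentils}; chicken breast drops out. The calcium and vitamin C requirements are met with equality.
Solving gives x1 = 1.311, x2 = 0.6542.
Hence cost = 0.46·1.311 + 0.69·0.6542 = $1.0545.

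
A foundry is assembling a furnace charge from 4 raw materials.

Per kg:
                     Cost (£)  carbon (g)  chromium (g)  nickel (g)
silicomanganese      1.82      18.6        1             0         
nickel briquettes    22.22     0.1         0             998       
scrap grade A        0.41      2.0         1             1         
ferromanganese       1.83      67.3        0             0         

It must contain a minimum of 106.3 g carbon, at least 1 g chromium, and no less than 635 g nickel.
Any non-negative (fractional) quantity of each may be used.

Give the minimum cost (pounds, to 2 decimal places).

£17.36

Let x1 = kg of silicomanganese, x2 = kg of nickel briquettes, x3 = kg of scrap grade A, x4 = kg of ferromanganese.
min 1.82x1 + 22.22x2 + 0.41x3 + 1.83x4 s.t.:
  18.6x1 + 0.1x2 + 2x3 + 67.3x4 ≥ 106.3   (carbon)
  1x1 + 1x3 ≥ 1   (chromium)
  998x2 + 1x3 ≥ 635   (nickel)
  x1, x2, x3, x4 ≥ 0.
The optimal basis is {nickel briquettes, scrap grade A, ferromanganese}; silicomanganese drops out. There the carbon, chromium, nickel constraints are tight.
Solving gives x2 = 0.6353, x3 = 1, x4 = 1.549.
Objective = 22.22·0.6353 + 0.41·1 + 1.83·1.549 = 17.3610.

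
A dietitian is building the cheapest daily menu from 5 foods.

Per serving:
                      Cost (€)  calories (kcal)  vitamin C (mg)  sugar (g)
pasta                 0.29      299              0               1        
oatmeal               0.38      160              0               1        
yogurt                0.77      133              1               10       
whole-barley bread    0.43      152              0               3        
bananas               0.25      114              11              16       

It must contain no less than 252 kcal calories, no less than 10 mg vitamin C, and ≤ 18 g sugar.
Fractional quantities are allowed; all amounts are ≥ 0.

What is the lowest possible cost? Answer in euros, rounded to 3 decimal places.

Let x1 = servings of pasta, x2 = servings of oatmeal, x3 = servings of yogurt, x4 = servings of whole-barley bread, x5 = servings of bananas.
Minimise 0.29x1 + 0.38x2 + 0.77x3 + 0.43x4 + 0.25x5 with:
  299x1 + 160x2 + 133x3 + 152x4 + 114x5 ≥ 252   (calories)
  1x3 + 11x5 ≥ 10   (vitamin C)
  1x1 + 1x2 + 10x3 + 3x4 + 16x5 ≤ 18   (sugar)
  x1, x2, x3, x4, x5 ≥ 0.
At the optimum only pasta, bananas are positive (oatmeal, yogurt, whole-barley bread = 0). The calories and vitamin C requirements are met with equality.
So pasta = 0.4962 servings, bananas = 0.9091 servings.
Objective = 0.29·0.4962 + 0.25·0.9091 = 0.37117.

€0.371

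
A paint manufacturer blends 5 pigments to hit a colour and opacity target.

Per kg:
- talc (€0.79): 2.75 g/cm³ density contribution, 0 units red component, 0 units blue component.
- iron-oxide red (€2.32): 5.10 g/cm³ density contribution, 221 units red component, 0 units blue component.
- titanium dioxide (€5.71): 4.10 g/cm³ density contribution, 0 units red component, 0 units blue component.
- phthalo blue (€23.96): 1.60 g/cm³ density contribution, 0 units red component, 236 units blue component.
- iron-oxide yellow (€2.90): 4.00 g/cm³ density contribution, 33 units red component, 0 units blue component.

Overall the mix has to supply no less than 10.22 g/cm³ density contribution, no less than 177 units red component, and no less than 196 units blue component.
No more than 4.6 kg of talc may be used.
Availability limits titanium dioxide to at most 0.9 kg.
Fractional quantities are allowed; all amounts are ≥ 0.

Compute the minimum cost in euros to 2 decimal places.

€23.14

Let x1 = kg of talc, x2 = kg of iron-oxide red, x3 = kg of titanium dioxide, x4 = kg of phthalo blue, x5 = kg of iron-oxide yellow.
Minimise 0.79x1 + 2.32x2 + 5.71x3 + 23.96x4 + 2.9x5 subject to:
  2.75x1 + 5.1x2 + 4.1x3 + 1.6x4 + 4x5 ≥ 10.22   (density contribution)
  221x2 + 33x5 ≥ 177   (red component)
  236x4 ≥ 196   (blue component)
  x1 ≤ 4.6
  x3 ≤ 0.9
  x1, x2, x3, x4, x5 ≥ 0.
The optimal basis is {talc, iron-oxide red, phthalo blue}; titanium dioxide, iron-oxide yellow drop out. Binding constraints: density contribution, red component, blue component.
Solving gives x1 = 1.748, x2 = 0.8009, x4 = 0.8305.
Objective = 0.79·1.748 + 2.32·0.8009 + 23.96·0.8305 = 23.1378.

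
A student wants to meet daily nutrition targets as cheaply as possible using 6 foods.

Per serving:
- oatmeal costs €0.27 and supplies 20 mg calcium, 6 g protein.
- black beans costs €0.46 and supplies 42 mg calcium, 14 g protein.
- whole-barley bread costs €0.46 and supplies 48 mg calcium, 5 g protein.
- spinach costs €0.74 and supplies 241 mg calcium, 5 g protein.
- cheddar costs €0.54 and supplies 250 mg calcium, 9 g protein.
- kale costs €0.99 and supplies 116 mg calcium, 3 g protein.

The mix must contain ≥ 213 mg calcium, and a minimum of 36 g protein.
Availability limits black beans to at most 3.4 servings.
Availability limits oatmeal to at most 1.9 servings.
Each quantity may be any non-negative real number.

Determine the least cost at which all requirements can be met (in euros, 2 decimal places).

€1.30

This is a linear program. Let x1 = servings of oatmeal, x2 = servings of black beans, x3 = servings of whole-barley bread, x4 = servings of spinach, x5 = servings of cheddar, x6 = servings of kale.
Minimize 0.27x1 + 0.46x2 + 0.46x3 + 0.74x4 + 0.54x5 + 0.99x6 subject to:
  20x1 + 42x2 + 48x3 + 241x4 + 250x5 + 116x6 ≥ 213   (calcium)
  6x1 + 14x2 + 5x3 + 5x4 + 9x5 + 3x6 ≥ 36   (protein)
  x2 ≤ 3.4
  x1 ≤ 1.9
  x1, x2, x3, x4, x5, x6 ≥ 0.
The cheapest feasible vertex uses only black beans, cheddar; oatmeal, whole-barley bread, spinach, kale are not used. Binding constraints: calcium and protein.
So black beans = 2.269 servings, cheddar = 0.4709 servings.
Cost = 0.46·2.269 + 0.54·0.4709 = 1.2980.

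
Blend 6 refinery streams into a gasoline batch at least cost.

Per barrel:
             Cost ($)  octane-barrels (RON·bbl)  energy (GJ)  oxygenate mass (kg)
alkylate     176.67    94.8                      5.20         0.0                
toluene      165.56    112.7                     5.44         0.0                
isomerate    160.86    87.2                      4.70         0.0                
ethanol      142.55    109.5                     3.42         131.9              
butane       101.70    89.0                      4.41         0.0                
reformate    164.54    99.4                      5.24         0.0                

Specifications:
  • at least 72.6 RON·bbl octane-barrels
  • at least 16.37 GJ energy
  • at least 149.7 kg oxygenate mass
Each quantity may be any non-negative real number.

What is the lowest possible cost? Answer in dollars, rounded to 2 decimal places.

Treat it as an LP. Let x1 = barrels of alkylate, x2 = barrels of toluene, x3 = barrels of isomerate, x4 = barrels of ethanol, x5 = barrels of butane, x6 = barrels of reformate.
Minimize 176.67x1 + 165.56x2 + 160.86x3 + 142.55x4 + 101.7x5 + 164.54x6 subject to:
  94.8x1 + 112.7x2 + 87.2x3 + 109.5x4 + 89x5 + 99.4x6 ≥ 72.6   (octane-barrels)
  5.2x1 + 5.44x2 + 4.7x3 + 3.42x4 + 4.41x5 + 5.24x6 ≥ 16.37   (energy)
  131.9x4 ≥ 149.7   (oxygenate mass)
  x1, x2, x3, x4, x5, x6 ≥ 0.
The cheapest feasible vertex uses only ethanol, butane; alkylate, toluene, isomerate, reformate are not used. Binding constraints: energy and oxygenate mass.
So ethanol = 1.13495 barrels, butane = 2.83185 barrels.
Hence cost = 142.55·1.13495 + 101.7·2.83185 = $449.7863.

$449.79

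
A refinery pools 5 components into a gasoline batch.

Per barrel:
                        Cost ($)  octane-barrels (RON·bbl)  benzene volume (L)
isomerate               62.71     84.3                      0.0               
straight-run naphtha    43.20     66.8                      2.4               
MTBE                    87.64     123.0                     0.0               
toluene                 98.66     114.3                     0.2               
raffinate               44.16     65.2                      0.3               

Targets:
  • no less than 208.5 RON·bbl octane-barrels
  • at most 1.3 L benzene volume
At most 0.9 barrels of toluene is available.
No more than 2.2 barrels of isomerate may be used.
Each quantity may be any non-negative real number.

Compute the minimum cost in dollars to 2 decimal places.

$140.88

Let x1 = barrels of isomerate, x2 = barrels of straight-run naphtha, x3 = barrels of MTBE, x4 = barrels of toluene, x5 = barrels of raffinate.
min 62.71x1 + 43.2x2 + 87.64x3 + 98.66x4 + 44.16x5 s.t.:
  84.3x1 + 66.8x2 + 123x3 + 114.3x4 + 65.2x5 ≥ 208.5   (octane-barrels)
  2.4x2 + 0.2x4 + 0.3x5 ≤ 1.3   (benzene volume)
  x4 ≤ 0.9
  x1 ≤ 2.2
  x1, x2, x3, x4, x5 ≥ 0.
At the optimum only straight-run naphtha, raffinate are positive (isomerate, MTBE, toluene = 0). Binding constraints: octane-barrels and benzene volume.
That vertex is x2 = 0.1628, x5 = 3.031.
Cost = 43.2·0.1628 + 44.16·3.031 = 140.8819.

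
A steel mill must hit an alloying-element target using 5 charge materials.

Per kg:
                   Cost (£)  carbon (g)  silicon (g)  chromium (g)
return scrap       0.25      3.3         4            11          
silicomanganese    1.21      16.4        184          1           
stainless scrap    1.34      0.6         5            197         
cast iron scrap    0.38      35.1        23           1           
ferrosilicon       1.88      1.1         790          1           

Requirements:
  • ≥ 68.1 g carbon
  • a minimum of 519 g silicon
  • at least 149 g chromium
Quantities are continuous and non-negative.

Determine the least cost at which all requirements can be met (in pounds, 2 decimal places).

£2.84

This is a linear program. Let x1 = kg of return scrap, x2 = kg of silicomanganese, x3 = kg of stainless scrap, x4 = kg of cast iron scrap, x5 = kg of ferrosilicon.
Minimise 0.25x1 + 1.21x2 + 1.34x3 + 0.38x4 + 1.88x5 subject to:
  3.3x1 + 16.4x2 + 0.6x3 + 35.1x4 + 1.1x5 ≥ 68.1   (carbon)
  4x1 + 184x2 + 5x3 + 23x4 + 790x5 ≥ 519   (silicon)
  11x1 + 1x2 + 197x3 + 1x4 + 1x5 ≥ 149   (chromium)
  x1, x2, x3, x4, x5 ≥ 0.
The minimum-cost mix takes nothing from return scrap, silicomanganese — only stainless scrap, cast iron scrap, ferrosilicon. The carbon, silicon, chromium requirements are met with equality.
That vertex is x3 = 0.7436, x4 = 1.909, x5 = 0.5967.
Hence cost = 1.34·0.7436 + 0.38·1.909 + 1.88·0.5967 = £2.8436.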